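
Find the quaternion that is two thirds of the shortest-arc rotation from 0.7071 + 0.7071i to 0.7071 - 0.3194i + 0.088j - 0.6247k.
0.8654 + 0.0551i + 0.0695j - 0.4932k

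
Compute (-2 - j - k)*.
-2 + j + k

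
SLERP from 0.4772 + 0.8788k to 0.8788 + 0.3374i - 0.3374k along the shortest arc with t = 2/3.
0.9511 + 0.2795i + 0.1314k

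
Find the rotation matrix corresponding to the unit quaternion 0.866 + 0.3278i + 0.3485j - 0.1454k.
[[0.7148, 0.4803, 0.5083], [-0.0234, 0.7428, -0.6691], [-0.6989, 0.4664, 0.5422]]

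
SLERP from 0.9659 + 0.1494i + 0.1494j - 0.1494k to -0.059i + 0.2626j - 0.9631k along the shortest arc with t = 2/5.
0.7287 + 0.081i + 0.254j - 0.6308k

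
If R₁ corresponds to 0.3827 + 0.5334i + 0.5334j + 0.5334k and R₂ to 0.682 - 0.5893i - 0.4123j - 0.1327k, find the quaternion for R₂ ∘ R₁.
0.866 - 0.0109i + 0.4495j + 0.2186k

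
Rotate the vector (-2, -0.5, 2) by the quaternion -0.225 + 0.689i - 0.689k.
(-1.845, 0.449, 2.155)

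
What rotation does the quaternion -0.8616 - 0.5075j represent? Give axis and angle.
axis = (0, -1, 0), θ = 299°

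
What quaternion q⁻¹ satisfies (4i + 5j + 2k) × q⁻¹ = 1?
-0.0889i - 0.1111j - 0.0444k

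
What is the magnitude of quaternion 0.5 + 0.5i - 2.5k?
2.598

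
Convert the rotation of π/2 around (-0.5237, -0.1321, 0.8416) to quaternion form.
0.7071 - 0.3703i - 0.0934j + 0.5951k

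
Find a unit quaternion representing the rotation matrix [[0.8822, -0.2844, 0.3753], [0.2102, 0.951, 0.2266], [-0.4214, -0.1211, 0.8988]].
0.9659 - 0.09i + 0.2062j + 0.128k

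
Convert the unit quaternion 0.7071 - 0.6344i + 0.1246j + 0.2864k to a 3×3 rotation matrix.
[[0.8049, -0.5631, -0.1872], [0.2469, 0.031, 0.9685], [-0.5396, -0.8258, 0.164]]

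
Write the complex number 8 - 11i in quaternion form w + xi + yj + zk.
8 - 11i + 0j + 0k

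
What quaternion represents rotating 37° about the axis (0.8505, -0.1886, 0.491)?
0.9483 + 0.2699i - 0.0598j + 0.1558k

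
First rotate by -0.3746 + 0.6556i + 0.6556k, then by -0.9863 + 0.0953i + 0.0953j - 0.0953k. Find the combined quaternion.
0.3695 - 0.6198i - 0.1607j - 0.6734k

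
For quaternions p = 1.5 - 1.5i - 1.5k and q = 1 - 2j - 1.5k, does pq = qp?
No: pq = -0.75 - 4.5i - 5.25j - 0.75k ≠ -0.75 + 1.5i - 0.75j - 6.75k = qp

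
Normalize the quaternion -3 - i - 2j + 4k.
-0.5477 - 0.1826i - 0.3651j + 0.7303k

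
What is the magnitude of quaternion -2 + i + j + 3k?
√15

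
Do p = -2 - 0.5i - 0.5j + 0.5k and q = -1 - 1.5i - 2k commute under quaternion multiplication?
No: pq = 2.25 + 4.5i - 1.25j + 2.75k ≠ 2.25 + 2.5i + 2.25j + 4.25k = qp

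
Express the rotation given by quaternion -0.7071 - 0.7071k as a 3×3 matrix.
[[0, -1, 0], [1, 0, 0], [0, 0, 1]]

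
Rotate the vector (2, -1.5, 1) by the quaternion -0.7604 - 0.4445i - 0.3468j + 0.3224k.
(0.146, -1.859, -1.942)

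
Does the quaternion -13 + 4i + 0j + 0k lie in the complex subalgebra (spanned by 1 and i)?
Yes. The quaternion -13 + 4i has j- and k-coefficients y = z = 0, so it lies in the complex subalgebra spanned by 1 and i.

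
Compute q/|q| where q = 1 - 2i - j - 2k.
0.3162 - 0.6325i - 0.3162j - 0.6325k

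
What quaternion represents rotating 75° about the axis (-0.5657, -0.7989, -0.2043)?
0.7934 - 0.3444i - 0.4863j - 0.1244k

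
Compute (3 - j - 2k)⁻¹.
0.2143 + 0.0714j + 0.1429k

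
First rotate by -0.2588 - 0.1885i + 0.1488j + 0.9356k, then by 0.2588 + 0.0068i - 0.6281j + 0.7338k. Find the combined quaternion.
-0.6588 - 0.7474i + 0.0564j - 0.0652k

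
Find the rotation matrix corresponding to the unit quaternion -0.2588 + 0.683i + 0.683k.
[[0.067, 0.3535, 0.933], [-0.3535, -0.866, 0.3535], [0.933, -0.3535, 0.067]]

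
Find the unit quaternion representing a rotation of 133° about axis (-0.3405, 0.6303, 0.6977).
0.3987 - 0.3123i + 0.578j + 0.6398k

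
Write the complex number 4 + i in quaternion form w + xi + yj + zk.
4 + i + 0j + 0k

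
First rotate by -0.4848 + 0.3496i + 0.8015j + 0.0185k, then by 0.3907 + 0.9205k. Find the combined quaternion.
-0.2064 - 0.6012i + 0.635j - 0.439k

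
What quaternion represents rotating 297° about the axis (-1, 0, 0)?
-0.8526 - 0.5225i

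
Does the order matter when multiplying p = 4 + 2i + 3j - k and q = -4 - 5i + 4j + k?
Yes: pq = -17 - 21i + 7j + 31k ≠ -17 - 35i + j - 15k = qp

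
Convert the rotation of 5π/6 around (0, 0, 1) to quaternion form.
0.2588 + 0.9659k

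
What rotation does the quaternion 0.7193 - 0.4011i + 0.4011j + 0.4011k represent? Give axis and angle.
axis = (-√3/3, √3/3, √3/3), θ = 88°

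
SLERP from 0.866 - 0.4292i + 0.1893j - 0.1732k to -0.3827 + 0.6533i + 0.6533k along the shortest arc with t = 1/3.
0.7492 - 0.54i + 0.1333j - 0.3597k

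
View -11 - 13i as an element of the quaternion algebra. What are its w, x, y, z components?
-11 - 13i + 0j + 0k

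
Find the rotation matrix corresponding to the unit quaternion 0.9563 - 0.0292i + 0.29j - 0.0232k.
[[0.8307, 0.0274, 0.556], [-0.0613, 0.9972, 0.0424], [-0.5533, -0.0693, 0.8301]]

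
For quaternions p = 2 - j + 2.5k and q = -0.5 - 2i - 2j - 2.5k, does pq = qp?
No: pq = 3.25 + 3.5i - 8.5j - 8.25k ≠ 3.25 - 11.5i + 1.5j - 4.25k = qp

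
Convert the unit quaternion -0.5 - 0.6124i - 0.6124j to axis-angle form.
axis = (-√2/2, -√2/2, 0), θ = 4π/3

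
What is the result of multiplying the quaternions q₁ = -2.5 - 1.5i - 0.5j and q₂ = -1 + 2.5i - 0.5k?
6.25 - 4.5i - 0.25j + 2.5k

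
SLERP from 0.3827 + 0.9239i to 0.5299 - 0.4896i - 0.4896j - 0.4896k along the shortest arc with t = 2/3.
-0.2533 + 0.7954i + 0.3894j + 0.3894k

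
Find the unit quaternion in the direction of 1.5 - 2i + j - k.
0.5222 - 0.6963i + 0.3482j - 0.3482k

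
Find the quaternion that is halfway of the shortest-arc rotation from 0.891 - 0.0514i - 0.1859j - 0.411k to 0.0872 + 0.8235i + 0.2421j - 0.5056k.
0.6319 + 0.4988i + 0.0363j - 0.5921k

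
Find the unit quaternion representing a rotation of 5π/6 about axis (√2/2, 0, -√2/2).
0.2588 + 0.683i - 0.683k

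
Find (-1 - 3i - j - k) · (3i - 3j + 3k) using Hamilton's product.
9 - 9i + 9j + 9k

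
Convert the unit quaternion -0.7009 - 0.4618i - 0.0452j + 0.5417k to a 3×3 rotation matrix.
[[0.409, 0.8011, -0.437], [-0.7176, -0.0134, -0.6963], [-0.5637, 0.5984, 0.5694]]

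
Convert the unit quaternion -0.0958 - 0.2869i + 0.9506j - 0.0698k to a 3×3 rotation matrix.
[[-0.817, -0.5588, -0.1421], [-0.5321, 0.8256, -0.1877], [0.2222, -0.0777, -0.9719]]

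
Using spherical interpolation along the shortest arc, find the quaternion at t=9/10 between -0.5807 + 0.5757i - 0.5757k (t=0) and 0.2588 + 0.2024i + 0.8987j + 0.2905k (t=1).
-0.33 - 0.1147i - 0.8651j - 0.3598k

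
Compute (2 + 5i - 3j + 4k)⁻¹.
0.037 - 0.0926i + 0.0556j - 0.0741k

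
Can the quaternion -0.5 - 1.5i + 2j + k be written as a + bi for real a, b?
No. The quaternion -0.5 - 1.5i + 2j + k has j-coefficient y = 2 and k-coefficient z = 1, not both zero, so it does not lie in the complex subalgebra spanned by 1 and i.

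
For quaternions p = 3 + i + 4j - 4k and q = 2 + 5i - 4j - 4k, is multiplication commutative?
No: pq = 1 - 15i - 20j - 44k ≠ 1 + 49i + 12j + 4k = qp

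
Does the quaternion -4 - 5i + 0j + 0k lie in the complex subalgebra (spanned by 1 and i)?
Yes. The quaternion -4 - 5i has j- and k-coefficients y = z = 0, so it lies in the complex subalgebra spanned by 1 and i.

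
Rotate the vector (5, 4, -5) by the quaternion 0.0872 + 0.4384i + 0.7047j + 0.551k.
(-3.945, 0.103, 7.101)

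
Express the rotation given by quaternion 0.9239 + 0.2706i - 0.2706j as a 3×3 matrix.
[[0.8536, -0.1464, -0.5], [-0.1464, 0.8536, -0.5], [0.5, 0.5, 0.7071]]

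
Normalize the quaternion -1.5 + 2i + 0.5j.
-0.5883 + 0.7845i + 0.1961j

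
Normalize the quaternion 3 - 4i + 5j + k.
0.4201 - 0.5601i + 0.7001j + 0.14k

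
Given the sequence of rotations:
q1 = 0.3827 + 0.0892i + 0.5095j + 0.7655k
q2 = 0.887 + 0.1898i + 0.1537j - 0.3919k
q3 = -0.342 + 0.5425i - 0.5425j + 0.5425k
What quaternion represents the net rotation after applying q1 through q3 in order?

q2 · q1 = 0.5442 + 0.4691i + 0.3305j + 0.612k
q3 · q2 · q1 = -0.5933 - 0.3765i - 0.4858j + 0.5197k
-0.5933 - 0.3765i - 0.4858j + 0.5197k


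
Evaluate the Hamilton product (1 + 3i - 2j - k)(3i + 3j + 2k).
-1 + 2i - 6j + 17k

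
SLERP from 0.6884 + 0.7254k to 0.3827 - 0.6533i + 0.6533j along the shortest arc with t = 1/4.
0.719 - 0.2169i + 0.2169j + 0.6237k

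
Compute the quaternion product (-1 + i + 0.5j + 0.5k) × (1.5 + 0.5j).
-1.75 + 1.25i + 0.25j + 1.25k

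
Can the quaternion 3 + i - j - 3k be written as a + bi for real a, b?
No. The quaternion 3 + i - j - 3k has j-coefficient y = -1 and k-coefficient z = -3, not both zero, so it does not lie in the complex subalgebra spanned by 1 and i.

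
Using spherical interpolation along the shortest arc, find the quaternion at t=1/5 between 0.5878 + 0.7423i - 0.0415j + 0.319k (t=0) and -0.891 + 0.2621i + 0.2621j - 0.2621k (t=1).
0.732 + 0.5803i - 0.1011j + 0.3423k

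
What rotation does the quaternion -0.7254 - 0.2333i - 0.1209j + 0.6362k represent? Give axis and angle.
axis = (-0.3389, -0.1756, 0.9243), θ = 273°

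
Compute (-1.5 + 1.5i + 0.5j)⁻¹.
-0.3158 - 0.3158i - 0.1053j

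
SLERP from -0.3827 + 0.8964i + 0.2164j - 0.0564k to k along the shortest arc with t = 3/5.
-0.2182 + 0.5112i + 0.1234j - 0.8221k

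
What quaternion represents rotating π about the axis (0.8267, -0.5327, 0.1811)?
0.8267i - 0.5327j + 0.1811k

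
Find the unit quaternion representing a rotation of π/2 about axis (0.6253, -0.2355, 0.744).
0.7071 + 0.4422i - 0.1665j + 0.5261k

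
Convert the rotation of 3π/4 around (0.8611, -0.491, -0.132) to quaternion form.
0.3827 + 0.7956i - 0.4536j - 0.122k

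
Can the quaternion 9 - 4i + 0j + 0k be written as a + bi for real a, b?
Yes. The quaternion 9 - 4i has j- and k-coefficients y = z = 0, so it lies in the complex subalgebra spanned by 1 and i.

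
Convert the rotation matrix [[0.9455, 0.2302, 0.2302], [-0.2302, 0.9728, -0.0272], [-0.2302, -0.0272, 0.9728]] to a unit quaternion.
0.9863 + 0.1167j - 0.1167k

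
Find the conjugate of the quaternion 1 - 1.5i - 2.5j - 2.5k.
1 + 1.5i + 2.5j + 2.5k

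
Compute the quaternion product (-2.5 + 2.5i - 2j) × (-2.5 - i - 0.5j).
7.75 - 3.75i + 6.25j - 3.25k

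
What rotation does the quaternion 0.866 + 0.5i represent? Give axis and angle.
axis = (1, 0, 0), θ = π/3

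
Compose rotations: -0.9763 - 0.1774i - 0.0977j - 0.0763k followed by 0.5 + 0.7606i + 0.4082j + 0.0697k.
-0.308 - 0.8556i - 0.4017j - 0.1081k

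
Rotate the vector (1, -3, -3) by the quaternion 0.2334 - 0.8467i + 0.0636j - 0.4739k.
(-2.294, 1.315, 3.465)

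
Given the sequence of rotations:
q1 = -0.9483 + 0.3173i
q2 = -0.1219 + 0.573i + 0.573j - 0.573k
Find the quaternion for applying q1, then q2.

q2 · q1 = -0.0662 - 0.5821i - 0.7252j + 0.3616k
-0.0662 - 0.5821i - 0.7252j + 0.3616k


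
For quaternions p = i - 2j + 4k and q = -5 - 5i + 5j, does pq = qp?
No: pq = 15 - 25i - 10j - 25k ≠ 15 + 15i + 30j - 15k = qp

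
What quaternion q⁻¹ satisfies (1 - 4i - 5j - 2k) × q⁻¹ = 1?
0.0217 + 0.087i + 0.1087j + 0.0435k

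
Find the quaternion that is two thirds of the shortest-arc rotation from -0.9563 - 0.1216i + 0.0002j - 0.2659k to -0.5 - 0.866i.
-0.7295 - 0.6764i + 0.0001j - 0.1017k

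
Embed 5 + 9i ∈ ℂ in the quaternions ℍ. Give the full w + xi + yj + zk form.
5 + 9i + 0j + 0k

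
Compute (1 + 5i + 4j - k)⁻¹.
0.0233 - 0.1163i - 0.093j + 0.0233k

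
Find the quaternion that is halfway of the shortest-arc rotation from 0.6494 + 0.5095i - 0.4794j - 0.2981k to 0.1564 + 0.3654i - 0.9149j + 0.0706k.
0.4363 + 0.4737i - 0.755j - 0.1232k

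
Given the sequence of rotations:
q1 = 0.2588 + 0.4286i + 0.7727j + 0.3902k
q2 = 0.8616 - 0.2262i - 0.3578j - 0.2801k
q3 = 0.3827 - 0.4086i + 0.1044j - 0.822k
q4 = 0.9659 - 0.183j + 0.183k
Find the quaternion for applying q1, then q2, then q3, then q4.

q2 · q1 = 0.7057 + 0.3876i + 0.5414j + 0.2423k
q3 · q2 · q1 = 0.5711 + 0.3303i + 0.0613j - 0.749k
q4 · q3 · q2 · q1 = 0.6999 + 0.4449i + 0.0151j - 0.5585k
0.6999 + 0.4449i + 0.0151j - 0.5585k


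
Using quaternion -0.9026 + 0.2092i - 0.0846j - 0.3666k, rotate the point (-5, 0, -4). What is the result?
(-3.582, -4.891, -2.062)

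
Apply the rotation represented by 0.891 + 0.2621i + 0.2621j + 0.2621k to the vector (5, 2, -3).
(1.153, 5.462, -2.615)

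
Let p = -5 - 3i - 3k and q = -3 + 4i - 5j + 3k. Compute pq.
36 - 26i + 22j + 9k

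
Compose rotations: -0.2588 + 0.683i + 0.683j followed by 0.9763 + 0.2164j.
-0.4005 + 0.6668i + 0.6108j - 0.1478k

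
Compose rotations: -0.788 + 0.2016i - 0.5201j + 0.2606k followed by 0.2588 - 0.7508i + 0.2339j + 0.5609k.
-0.0771 + 0.9965i - 0.0102j - 0.0312k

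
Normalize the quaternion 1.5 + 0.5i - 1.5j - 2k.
0.5071 + 0.169i - 0.5071j - 0.6761k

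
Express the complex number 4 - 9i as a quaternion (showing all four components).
4 - 9i + 0j + 0k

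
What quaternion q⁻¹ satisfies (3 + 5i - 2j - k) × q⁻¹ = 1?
0.0769 - 0.1282i + 0.0513j + 0.0256k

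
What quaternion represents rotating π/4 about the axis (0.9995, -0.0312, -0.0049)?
0.9239 + 0.3825i - 0.0119j - 0.0019k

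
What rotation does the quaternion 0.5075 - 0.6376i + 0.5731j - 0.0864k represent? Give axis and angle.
axis = (-0.74, 0.6651, -0.1003), θ = 119°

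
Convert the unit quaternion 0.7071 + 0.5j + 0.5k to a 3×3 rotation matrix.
[[0, -0.7071, 0.7071], [0.7071, 0.5, 0.5], [-0.7071, 0.5, 0.5]]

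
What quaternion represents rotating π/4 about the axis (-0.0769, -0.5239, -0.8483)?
0.9239 - 0.0294i - 0.2005j - 0.3246k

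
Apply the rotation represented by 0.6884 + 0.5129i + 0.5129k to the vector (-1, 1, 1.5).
(-0.391, -1.818, 0.891)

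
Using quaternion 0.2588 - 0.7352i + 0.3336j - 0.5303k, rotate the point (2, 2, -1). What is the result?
(-0.955, -2.844, 0.049)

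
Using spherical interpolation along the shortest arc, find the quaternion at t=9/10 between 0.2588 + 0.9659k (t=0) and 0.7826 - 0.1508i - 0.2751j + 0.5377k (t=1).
0.7465 - 0.1383i - 0.2524j + 0.5999k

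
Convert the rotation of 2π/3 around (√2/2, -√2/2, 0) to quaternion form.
0.5 + 0.6124i - 0.6124j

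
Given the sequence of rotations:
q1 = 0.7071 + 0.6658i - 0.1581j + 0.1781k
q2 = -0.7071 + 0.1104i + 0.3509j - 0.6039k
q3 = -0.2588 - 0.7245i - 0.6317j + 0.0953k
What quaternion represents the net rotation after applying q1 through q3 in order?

q2 · q1 = -0.4105 - 0.4257i - 0.0618j - 0.804k
q3 · q2 · q1 = -0.1646 + 0.9214i - 0.3478j - 0.0552k
-0.1646 + 0.9214i - 0.3478j - 0.0552k


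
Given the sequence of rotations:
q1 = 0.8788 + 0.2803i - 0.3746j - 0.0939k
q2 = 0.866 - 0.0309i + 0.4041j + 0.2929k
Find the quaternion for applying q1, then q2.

q2 · q1 = 0.9486 + 0.2874i + 0.1099j + 0.0744k
0.9486 + 0.2874i + 0.1099j + 0.0744k


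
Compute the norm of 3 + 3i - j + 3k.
√28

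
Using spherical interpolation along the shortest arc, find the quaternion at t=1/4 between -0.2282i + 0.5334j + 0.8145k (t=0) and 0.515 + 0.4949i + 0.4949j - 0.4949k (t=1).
-0.1719 - 0.362i + 0.2947j + 0.8675k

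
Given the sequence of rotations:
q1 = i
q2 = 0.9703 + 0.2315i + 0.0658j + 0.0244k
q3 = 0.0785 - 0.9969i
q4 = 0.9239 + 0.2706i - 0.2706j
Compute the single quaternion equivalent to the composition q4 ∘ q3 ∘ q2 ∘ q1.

q2 · q1 = -0.2315 + 0.9703i + 0.0244j - 0.0658k
q3 · q2 · q1 = 0.9491 + 0.307i - 0.0637j - 0.0295k
q4 · q3 · q2 · q1 = 0.7766 + 0.5484i - 0.3077j + 0.0386k
0.7766 + 0.5484i - 0.3077j + 0.0386k


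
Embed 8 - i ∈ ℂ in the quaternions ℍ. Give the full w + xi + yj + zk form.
8 - i + 0j + 0k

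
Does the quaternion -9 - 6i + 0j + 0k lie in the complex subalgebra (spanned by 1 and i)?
Yes. The quaternion -9 - 6i has j- and k-coefficients y = z = 0, so it lies in the complex subalgebra spanned by 1 and i.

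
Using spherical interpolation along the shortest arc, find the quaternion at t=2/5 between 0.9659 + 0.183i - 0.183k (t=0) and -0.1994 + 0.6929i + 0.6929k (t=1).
0.8302 - 0.2324i - 0.5067k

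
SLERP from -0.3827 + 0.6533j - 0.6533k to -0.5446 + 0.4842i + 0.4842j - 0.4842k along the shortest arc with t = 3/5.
-0.4989 + 0.301i + 0.5747j - 0.5747k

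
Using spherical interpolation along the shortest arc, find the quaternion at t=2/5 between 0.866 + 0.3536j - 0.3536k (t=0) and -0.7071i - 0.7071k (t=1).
0.6359 - 0.3674i + 0.2596j - 0.6271k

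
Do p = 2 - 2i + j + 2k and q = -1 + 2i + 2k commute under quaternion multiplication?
No: pq = -2 + 8i + 7j ≠ -2 + 4i - 9j + 4k = qp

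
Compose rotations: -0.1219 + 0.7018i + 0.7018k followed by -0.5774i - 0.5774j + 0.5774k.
-0.3348i + 0.8808j + 0.3348k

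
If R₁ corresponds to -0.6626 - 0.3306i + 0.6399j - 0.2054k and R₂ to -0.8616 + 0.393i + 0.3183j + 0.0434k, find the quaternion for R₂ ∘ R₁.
0.5061 - 0.0687i - 0.6959j + 0.5049k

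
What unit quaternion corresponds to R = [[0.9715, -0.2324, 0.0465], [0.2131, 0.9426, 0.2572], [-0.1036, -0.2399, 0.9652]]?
0.9848 - 0.1262i + 0.0381j + 0.1131k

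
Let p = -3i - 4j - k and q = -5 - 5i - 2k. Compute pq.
-17 + 23i + 19j - 15k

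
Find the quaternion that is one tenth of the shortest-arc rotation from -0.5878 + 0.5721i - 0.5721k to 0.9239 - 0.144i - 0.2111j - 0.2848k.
-0.6643 + 0.5539i + 0.0259j - 0.5013k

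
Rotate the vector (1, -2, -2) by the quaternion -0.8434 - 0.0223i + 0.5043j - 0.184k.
(2.774, -1.128, 0.174)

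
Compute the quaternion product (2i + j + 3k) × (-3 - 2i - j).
5 - 3i - 9j - 9k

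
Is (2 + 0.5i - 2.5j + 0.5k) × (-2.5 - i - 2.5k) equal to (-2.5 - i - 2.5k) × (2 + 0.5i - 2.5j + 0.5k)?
No: pq = -3.25 + 3i + 7j - 8.75k ≠ -3.25 - 9.5i + 5.5j - 3.75k = qp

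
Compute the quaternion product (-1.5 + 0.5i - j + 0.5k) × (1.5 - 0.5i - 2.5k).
-0.75 + 4i - 0.5j + 4k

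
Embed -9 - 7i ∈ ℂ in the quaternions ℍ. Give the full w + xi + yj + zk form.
-9 - 7i + 0j + 0k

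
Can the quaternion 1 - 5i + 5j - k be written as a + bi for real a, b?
No. The quaternion 1 - 5i + 5j - k has j-coefficient y = 5 and k-coefficient z = -1, not both zero, so it does not lie in the complex subalgebra spanned by 1 and i.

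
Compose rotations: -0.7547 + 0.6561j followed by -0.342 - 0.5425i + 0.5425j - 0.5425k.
-0.0978 + 0.7654i - 0.6338j + 0.0535k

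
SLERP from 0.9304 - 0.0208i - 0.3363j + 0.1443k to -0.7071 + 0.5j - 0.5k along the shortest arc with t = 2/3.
0.8005 - 0.0072i - 0.4555j + 0.3895k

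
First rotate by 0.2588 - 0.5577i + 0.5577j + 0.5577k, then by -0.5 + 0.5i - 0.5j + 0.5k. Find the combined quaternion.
0.1494 - 0.1494i - 0.9659j - 0.1494k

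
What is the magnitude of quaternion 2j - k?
√5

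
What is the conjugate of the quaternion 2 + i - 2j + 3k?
2 - i + 2j - 3k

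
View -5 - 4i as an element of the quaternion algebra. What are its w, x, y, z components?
-5 - 4i + 0j + 0k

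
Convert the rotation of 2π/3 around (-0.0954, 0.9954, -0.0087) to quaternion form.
0.5 - 0.0826i + 0.862j - 0.0075k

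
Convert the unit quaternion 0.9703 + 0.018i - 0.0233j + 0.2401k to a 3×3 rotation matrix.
[[0.8836, -0.4668, -0.0366], [0.4651, 0.8841, -0.0461], [0.0539, 0.0237, 0.9983]]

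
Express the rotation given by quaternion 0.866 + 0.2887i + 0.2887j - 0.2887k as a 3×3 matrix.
[[0.6666, 0.6667, 0.3333], [-0.3333, 0.6666, -0.6667], [-0.6667, 0.3333, 0.6666]]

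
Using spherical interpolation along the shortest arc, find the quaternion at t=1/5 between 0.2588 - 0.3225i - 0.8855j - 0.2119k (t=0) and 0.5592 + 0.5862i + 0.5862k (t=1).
0.0795 - 0.4592i - 0.8091j - 0.3581k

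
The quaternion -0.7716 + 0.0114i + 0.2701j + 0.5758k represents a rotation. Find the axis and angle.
axis = (0.0179, 0.4246, 0.9052), θ = 281°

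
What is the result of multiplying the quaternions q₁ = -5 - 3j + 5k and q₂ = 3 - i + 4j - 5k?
22 - 34j + 37k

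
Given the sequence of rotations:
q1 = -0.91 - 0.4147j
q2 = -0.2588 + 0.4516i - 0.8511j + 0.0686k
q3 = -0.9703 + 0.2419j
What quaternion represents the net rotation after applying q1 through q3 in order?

q2 · q1 = -0.1174 - 0.3825i + 0.8818j - 0.2497k
q3 · q2 · q1 = -0.0994 + 0.3107i - 0.884j + 0.3348k
-0.0994 + 0.3107i - 0.884j + 0.3348k


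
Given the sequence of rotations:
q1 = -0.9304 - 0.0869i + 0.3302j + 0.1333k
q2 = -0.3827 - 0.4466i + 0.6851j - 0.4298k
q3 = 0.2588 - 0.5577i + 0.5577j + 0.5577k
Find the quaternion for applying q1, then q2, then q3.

q2 · q1 = 0.1483 + 0.682i - 0.6669j + 0.2609k
q3 · q2 · q1 = 0.6452 + 0.6112i + 0.436j + 0.1418k
0.6452 + 0.6112i + 0.436j + 0.1418k


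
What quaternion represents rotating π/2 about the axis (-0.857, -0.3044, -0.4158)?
0.7071 - 0.606i - 0.2152j - 0.294k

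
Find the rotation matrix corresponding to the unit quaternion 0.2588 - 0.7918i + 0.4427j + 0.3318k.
[[0.3879, -0.8728, -0.2963], [-0.5293, -0.4741, 0.7036], [-0.7546, -0.1161, -0.6459]]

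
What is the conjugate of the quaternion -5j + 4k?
5j - 4k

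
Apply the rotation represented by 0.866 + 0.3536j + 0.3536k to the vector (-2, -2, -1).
(-0.387, -2.975, -0.025)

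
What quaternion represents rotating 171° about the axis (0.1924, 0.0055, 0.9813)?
0.0785 + 0.1918i + 0.0055j + 0.9783k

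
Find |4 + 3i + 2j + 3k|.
√38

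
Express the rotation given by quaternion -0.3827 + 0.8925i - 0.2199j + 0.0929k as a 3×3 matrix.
[[0.886, -0.3214, 0.3341], [-0.4636, -0.6104, 0.6423], [-0.0025, -0.724, -0.6898]]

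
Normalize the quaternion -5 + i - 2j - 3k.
-0.8006 + 0.1601i - 0.3203j - 0.4804k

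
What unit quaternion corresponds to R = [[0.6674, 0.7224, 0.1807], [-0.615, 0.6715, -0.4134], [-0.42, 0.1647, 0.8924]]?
0.8988 + 0.1608i + 0.1671j - 0.372k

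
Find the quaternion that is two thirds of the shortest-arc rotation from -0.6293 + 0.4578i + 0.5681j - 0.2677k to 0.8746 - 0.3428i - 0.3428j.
-0.8101 + 0.39i + 0.4279j - 0.0919k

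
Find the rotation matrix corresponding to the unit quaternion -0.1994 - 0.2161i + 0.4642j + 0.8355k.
[[-0.8271, 0.1326, -0.5462], [-0.5338, -0.4895, 0.6895], [-0.176, 0.8619, 0.4756]]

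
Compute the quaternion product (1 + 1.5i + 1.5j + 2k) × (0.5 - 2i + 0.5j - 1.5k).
5.75 - 4.5i - 0.5j + 3.25k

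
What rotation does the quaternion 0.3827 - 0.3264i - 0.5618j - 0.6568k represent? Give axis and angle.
axis = (-0.3533, -0.6081, -0.7109), θ = 3π/4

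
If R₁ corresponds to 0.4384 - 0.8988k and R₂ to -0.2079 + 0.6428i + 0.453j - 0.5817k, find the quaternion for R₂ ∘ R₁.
-0.614 - 0.1254i + 0.7763j - 0.0682k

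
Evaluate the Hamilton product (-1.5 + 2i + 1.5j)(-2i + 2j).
1 + 3i - 3j + 7k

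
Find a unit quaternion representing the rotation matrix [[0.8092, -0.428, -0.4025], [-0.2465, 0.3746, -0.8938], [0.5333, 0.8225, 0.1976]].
0.7716 + 0.5561i - 0.3032j + 0.0588k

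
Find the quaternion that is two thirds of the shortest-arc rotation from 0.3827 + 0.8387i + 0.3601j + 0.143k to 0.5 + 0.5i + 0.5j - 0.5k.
0.4921 + 0.6583i + 0.4839j - 0.3005k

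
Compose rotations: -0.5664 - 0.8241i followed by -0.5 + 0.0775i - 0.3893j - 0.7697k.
0.3471 + 0.3682i + 0.8548j + 0.1151k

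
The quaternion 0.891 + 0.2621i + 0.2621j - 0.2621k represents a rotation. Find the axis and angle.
axis = (√3/3, √3/3, -√3/3), θ = 54°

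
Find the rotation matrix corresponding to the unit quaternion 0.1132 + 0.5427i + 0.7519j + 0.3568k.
[[-0.3853, 0.7353, 0.5575], [0.8969, 0.1563, 0.4137], [0.217, 0.6594, -0.7198]]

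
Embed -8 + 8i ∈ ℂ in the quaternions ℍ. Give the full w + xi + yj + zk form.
-8 + 8i + 0j + 0k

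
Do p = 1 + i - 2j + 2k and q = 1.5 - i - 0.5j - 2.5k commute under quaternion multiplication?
No: pq = 6.5 + 6.5i - 3j - 2k ≠ 6.5 - 5.5i - 4j + 3k = qp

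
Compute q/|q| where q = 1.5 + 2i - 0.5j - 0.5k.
0.5774 + 0.7698i - 0.1925j - 0.1925k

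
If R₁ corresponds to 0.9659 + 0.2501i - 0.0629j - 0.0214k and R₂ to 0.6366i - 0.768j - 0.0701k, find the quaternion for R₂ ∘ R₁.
-0.209 + 0.6269i - 0.7457j + 0.0843k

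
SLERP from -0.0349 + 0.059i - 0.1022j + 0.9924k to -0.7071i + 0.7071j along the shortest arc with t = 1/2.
-0.0234 + 0.5133i - 0.5422j + 0.6649k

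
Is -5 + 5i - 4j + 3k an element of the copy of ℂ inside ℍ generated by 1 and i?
No. The quaternion -5 + 5i - 4j + 3k has j-coefficient y = -4 and k-coefficient z = 3, not both zero, so it does not lie in the complex subalgebra spanned by 1 and i.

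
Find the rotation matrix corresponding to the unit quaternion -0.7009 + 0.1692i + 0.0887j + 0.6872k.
[[0.0398, 0.9933, 0.1082], [-0.9333, -0.0017, 0.3591], [0.3569, -0.1153, 0.927]]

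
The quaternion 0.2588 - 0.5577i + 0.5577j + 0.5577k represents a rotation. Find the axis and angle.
axis = (-√3/3, √3/3, √3/3), θ = 5π/6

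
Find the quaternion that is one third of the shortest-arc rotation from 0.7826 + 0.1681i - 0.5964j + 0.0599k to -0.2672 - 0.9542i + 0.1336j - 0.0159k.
0.6959 + 0.5107i - 0.5022j + 0.0514k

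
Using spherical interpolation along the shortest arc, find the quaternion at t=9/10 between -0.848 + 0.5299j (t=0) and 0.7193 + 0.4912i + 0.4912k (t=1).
-0.7635 - 0.4546i + 0.0611j - 0.4546k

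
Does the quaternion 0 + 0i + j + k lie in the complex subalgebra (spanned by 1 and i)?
No. The quaternion j + k has j-coefficient y = 1 and k-coefficient z = 1, not both zero, so it does not lie in the complex subalgebra spanned by 1 and i.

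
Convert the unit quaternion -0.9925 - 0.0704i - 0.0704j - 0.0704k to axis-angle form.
axis = (-√3/3, -√3/3, -√3/3), θ = 346°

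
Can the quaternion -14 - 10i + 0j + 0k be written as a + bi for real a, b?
Yes. The quaternion -14 - 10i has j- and k-coefficients y = z = 0, so it lies in the complex subalgebra spanned by 1 and i.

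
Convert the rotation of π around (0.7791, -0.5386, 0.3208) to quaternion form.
0.7791i - 0.5386j + 0.3208k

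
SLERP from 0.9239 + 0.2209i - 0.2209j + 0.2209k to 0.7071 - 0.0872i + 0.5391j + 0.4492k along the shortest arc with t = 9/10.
0.7605 - 0.0553i + 0.4733j + 0.441k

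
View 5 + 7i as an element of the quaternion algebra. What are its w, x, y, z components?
5 + 7i + 0j + 0k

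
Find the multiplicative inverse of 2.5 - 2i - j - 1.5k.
0.1852 + 0.1481i + 0.0741j + 0.1111k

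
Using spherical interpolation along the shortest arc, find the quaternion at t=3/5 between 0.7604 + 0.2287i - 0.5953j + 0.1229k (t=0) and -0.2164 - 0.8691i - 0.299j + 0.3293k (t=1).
0.5799 + 0.7877i - 0.0967j - 0.1841k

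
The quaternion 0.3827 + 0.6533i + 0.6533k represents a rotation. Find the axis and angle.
axis = (√2/2, 0, √2/2), θ = 3π/4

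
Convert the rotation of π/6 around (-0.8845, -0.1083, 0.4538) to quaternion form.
0.9659 - 0.2289i - 0.028j + 0.1175k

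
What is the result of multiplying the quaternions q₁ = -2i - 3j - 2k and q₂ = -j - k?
-5 + i - 2j + 2k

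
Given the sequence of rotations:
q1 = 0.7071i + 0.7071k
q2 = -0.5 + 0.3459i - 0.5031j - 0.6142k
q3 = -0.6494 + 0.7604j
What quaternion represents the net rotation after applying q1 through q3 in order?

q2 · q1 = 0.1897 - 0.7093i - 0.6789j + 0.0022k
q3 · q2 · q1 = 0.393 + 0.4623i + 0.5851j + 0.5379k
0.393 + 0.4623i + 0.5851j + 0.5379k


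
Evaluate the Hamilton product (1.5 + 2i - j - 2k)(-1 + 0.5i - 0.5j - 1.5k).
-6 - 0.75i + 2.25j - 0.75k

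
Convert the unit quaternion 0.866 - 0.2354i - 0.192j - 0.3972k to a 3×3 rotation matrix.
[[0.6107, 0.7783, -0.1455], [-0.5976, 0.5736, 0.5602], [0.5195, -0.2552, 0.8154]]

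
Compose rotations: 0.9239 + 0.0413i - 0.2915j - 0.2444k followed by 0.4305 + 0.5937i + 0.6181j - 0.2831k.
0.4842 + 0.3327i + 0.579j - 0.5654k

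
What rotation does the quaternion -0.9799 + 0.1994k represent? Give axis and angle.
axis = (0, 0, 1), θ = 337°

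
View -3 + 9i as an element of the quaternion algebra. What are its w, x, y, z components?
-3 + 9i + 0j + 0k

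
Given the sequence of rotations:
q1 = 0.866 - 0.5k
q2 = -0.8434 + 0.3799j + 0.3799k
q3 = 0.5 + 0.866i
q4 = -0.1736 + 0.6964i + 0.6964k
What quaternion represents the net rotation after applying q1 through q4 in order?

q2 · q1 = -0.5404 - 0.19i + 0.329j + 0.7507k
q3 · q2 · q1 = -0.1057 - 0.563i - 0.4856j + 0.6603k
q4 · q3 · q2 · q1 = -0.0494 + 0.3623i - 0.7676j - 0.5264k
-0.0494 + 0.3623i - 0.7676j - 0.5264k


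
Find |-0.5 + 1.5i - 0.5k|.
1.658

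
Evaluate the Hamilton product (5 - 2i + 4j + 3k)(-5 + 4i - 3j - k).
-2 + 35i - 25j - 30k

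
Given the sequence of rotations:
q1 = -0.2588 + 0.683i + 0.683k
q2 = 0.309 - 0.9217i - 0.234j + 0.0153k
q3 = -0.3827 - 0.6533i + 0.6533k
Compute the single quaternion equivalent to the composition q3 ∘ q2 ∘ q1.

q2 · q1 = 0.5391 + 0.2898i + 0.7005j + 0.3669k
q3 · q2 · q1 = -0.2567 - 0.9207i + 0.1609j - 0.2459k
-0.2567 - 0.9207i + 0.1609j - 0.2459k


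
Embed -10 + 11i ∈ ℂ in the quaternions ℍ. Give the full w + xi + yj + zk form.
-10 + 11i + 0j + 0k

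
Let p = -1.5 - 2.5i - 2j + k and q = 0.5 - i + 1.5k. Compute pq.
-4.75 - 2.75i + 1.75j - 3.75k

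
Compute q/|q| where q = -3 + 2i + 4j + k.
-0.5477 + 0.3651i + 0.7303j + 0.1826k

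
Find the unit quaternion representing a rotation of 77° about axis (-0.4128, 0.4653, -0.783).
0.7826 - 0.257i + 0.2897j - 0.4874k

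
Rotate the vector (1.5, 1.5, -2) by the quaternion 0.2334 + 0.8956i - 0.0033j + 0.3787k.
(-0.558, -0.239, 2.852)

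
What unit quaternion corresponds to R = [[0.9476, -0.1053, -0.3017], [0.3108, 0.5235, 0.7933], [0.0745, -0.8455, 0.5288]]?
0.866 - 0.4731i - 0.1086j + 0.1201k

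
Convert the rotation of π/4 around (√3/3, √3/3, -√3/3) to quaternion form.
0.9239 + 0.2209i + 0.2209j - 0.2209k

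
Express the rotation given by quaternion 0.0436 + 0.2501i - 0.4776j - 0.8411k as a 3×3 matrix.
[[-0.8711, -0.1656, -0.4624], [-0.3122, -0.54, 0.7816], [-0.3791, 0.8252, 0.4187]]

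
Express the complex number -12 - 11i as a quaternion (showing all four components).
-12 - 11i + 0j + 0k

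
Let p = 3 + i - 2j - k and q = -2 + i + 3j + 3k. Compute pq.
2 - 2i + 9j + 16k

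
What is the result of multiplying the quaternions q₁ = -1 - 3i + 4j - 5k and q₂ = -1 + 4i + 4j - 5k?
-28 - i - 43j - 18k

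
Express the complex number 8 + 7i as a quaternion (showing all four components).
8 + 7i + 0j + 0k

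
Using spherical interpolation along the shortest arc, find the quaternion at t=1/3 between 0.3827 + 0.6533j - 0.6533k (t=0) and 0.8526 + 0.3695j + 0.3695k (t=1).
0.6594 + 0.6648j - 0.3511k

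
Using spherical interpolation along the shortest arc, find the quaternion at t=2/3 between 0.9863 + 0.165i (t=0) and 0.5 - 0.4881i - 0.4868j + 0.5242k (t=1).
0.7831 - 0.3031i - 0.3696j + 0.398k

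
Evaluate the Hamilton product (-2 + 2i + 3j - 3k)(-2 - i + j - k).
-2i - 3j + 13k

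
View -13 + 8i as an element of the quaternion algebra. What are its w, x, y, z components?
-13 + 8i + 0j + 0k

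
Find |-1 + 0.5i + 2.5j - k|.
2.915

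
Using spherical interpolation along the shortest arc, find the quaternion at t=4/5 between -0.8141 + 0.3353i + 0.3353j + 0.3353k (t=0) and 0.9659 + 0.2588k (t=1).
-0.9844 + 0.0744i + 0.0744j - 0.141k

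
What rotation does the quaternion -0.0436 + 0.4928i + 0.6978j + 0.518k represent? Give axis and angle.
axis = (0.4933, 0.6985, 0.5185), θ = 185°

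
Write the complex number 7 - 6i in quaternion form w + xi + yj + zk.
7 - 6i + 0j + 0k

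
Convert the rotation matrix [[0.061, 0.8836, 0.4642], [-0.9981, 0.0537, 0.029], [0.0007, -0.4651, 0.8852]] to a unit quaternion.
0.7071 - 0.1747i + 0.1639j - 0.6653k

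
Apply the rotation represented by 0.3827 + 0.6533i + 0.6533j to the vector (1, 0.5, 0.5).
(0.823, 0.677, -0.604)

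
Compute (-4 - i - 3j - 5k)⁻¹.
-0.0784 + 0.0196i + 0.0588j + 0.098k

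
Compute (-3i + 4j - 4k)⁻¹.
0.0732i - 0.0976j + 0.0976k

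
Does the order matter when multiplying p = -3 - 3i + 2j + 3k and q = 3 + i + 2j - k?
Yes: pq = -7 - 20i + 4k ≠ -7 - 4i + 20k = qp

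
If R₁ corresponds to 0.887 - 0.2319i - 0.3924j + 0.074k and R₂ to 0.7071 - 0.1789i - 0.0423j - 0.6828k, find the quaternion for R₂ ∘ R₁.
0.6196 - 0.5937i - 0.1434j - 0.4929k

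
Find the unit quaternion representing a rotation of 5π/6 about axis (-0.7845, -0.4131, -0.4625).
0.2588 - 0.7578i - 0.399j - 0.4467k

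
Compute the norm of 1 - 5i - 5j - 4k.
√67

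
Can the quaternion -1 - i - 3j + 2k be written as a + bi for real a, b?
No. The quaternion -1 - i - 3j + 2k has j-coefficient y = -3 and k-coefficient z = 2, not both zero, so it does not lie in the complex subalgebra spanned by 1 and i.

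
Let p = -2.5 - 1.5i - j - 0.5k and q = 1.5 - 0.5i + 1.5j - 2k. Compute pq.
-4 + 1.75i - 8j + 1.5k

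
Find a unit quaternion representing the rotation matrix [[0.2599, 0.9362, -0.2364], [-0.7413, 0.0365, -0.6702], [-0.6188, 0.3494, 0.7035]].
0.7071 + 0.3605i + 0.1352j - 0.5931k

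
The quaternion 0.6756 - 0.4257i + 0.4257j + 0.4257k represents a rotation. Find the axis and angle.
axis = (-√3/3, √3/3, √3/3), θ = 95°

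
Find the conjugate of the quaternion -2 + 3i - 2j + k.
-2 - 3i + 2j - k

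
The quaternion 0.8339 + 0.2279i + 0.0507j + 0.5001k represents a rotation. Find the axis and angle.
axis = (0.4129, 0.0919, 0.9061), θ = 67°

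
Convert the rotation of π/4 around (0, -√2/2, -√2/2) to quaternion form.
0.9239 - 0.2706j - 0.2706k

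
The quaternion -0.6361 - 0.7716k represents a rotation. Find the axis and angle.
axis = (0, 0, -1), θ = 259°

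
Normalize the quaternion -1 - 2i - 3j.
-0.2673 - 0.5345i - 0.8018j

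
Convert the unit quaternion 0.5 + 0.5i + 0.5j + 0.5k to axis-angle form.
axis = (√3/3, √3/3, √3/3), θ = 2π/3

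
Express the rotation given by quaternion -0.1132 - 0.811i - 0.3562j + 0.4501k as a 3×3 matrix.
[[0.3411, 0.6797, -0.6494], [0.4759, -0.7206, -0.5043], [-0.8107, -0.137, -0.5692]]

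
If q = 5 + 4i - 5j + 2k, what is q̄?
5 - 4i + 5j - 2k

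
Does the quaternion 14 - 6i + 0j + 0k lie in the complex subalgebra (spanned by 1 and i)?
Yes. The quaternion 14 - 6i has j- and k-coefficients y = z = 0, so it lies in the complex subalgebra spanned by 1 and i.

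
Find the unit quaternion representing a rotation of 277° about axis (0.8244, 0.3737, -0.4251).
-0.749 + 0.5463i + 0.2476j - 0.2817k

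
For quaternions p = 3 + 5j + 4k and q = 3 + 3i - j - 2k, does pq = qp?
No: pq = 22 + 3i + 24j - 9k ≠ 22 + 15i + 21k = qp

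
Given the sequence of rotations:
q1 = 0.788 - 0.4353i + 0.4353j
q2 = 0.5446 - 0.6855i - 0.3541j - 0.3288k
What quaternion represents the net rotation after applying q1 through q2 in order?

q2 · q1 = 0.2849 - 0.6341i + 0.1012j - 0.7116k
0.2849 - 0.6341i + 0.1012j - 0.7116k


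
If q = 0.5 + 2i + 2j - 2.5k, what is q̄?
0.5 - 2i - 2j + 2.5k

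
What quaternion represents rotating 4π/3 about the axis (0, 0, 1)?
-0.5 + 0.866k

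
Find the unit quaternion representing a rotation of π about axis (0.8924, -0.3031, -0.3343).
0.8924i - 0.3031j - 0.3343k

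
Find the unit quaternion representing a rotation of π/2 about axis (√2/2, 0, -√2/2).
0.7071 + 0.5i - 0.5k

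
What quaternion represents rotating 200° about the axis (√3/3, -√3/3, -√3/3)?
-0.1736 + 0.5686i - 0.5686j - 0.5686k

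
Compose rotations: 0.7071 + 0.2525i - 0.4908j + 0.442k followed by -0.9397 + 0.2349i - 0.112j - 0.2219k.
-0.6807 - 0.2296i + 0.2222j - 0.6593k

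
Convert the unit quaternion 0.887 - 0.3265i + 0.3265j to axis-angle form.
axis = (-√2/2, √2/2, 0), θ = 55°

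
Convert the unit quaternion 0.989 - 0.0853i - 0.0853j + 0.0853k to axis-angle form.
axis = (-√3/3, -√3/3, √3/3), θ = 17°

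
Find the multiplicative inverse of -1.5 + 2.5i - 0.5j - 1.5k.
-0.1364 - 0.2273i + 0.0455j + 0.1364k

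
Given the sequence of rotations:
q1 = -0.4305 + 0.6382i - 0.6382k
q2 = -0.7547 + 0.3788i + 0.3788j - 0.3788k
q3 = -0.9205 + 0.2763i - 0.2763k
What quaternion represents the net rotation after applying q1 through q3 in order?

q2 · q1 = -0.1586 - 0.8865i - 0.1631j + 0.403k
q3 · q2 · q1 = 0.5023 + 0.7271i + 0.2837j - 0.3722k
0.5023 + 0.7271i + 0.2837j - 0.3722k


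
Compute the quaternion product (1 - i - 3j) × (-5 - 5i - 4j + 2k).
-22 - 6i + 13j - 9k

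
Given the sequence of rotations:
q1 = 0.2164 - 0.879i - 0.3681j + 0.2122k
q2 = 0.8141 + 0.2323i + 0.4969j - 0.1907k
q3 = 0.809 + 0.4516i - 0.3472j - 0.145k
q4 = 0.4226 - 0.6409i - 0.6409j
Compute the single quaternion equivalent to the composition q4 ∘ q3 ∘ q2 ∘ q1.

q2 · q1 = 0.6037 - 0.6301i - 0.0738j + 0.4828k
q3 · q2 · q1 = 0.8173 - 0.4154i - 0.396j + 0.0509k
q4 · q3 · q2 · q1 = -0.1746 - 0.732i - 0.6585j + 0.0091k
-0.1746 - 0.732i - 0.6585j + 0.0091k


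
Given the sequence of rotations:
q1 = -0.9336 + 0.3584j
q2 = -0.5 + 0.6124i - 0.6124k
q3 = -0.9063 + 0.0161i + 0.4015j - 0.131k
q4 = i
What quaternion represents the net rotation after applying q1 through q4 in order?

q2 · q1 = 0.4668 - 0.3523i - 0.1792j + 0.7912k
q3 · q2 · q1 = -0.2418 + 0.621i + 0.3832j - 0.6397k
q4 · q3 · q2 · q1 = -0.621 - 0.2418i + 0.6397j + 0.3832k
-0.621 - 0.2418i + 0.6397j + 0.3832k


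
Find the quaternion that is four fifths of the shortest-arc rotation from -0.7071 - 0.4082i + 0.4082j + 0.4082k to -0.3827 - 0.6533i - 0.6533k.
-0.5307 - 0.6931i + 0.1087j - 0.4756k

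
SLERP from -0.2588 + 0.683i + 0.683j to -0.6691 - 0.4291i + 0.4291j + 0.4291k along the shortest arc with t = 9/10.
-0.6828 - 0.3179i + 0.511j + 0.4144k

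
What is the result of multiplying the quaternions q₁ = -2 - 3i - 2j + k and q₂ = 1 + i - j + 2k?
-3 - 8i + 7j + 2k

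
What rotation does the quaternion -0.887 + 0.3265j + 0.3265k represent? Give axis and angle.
axis = (0, √2/2, √2/2), θ = 305°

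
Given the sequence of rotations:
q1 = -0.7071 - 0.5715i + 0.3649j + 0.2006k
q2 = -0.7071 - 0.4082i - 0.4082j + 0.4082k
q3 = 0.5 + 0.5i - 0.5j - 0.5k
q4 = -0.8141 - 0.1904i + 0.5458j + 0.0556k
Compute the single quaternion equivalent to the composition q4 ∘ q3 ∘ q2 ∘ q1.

q2 · q1 = 0.3338 + 0.4619i - 0.1208j - 0.8127k
q3 · q2 · q1 = -0.5308 + 0.7438i - 0.0519j - 0.4027k
q4 · q3 · q2 · q1 = 0.6245 - 0.7214i - 0.2828j - 0.0978k
0.6245 - 0.7214i - 0.2828j - 0.0978k


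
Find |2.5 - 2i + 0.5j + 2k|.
3.808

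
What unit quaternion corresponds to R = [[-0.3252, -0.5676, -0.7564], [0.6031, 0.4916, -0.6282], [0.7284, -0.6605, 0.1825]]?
0.5807 - 0.0139i - 0.6392j + 0.504k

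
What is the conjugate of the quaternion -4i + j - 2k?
4i - j + 2k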